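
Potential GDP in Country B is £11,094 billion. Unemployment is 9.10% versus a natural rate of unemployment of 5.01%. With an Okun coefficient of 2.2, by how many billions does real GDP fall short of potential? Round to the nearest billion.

Output gap = -2.2 × (9.1 - 5.01) = -2.2 × 4.09 = -8.998%.
Actual GDP ≈ 11094 × 0.91002 ≈ 10096 billion, so the shortfall is 11094 - 10096 = 998 billion.

£998 billion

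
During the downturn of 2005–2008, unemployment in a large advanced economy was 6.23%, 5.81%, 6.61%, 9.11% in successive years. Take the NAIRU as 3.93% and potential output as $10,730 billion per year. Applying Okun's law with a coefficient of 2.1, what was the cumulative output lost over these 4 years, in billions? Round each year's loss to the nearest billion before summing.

$2,713 billion

Year 2005: gap = -2.1 × (6.23 - 3.93) = -4.83%, loss ≈ 10730 × 4.83/100 ≈ 518.
Year 2006: gap = -2.1 × (5.81 - 3.93) = -3.948%, loss ≈ 10730 × 3.948/100 ≈ 424.
Year 2007: gap = -2.1 × (6.61 - 3.93) = -5.628%, loss ≈ 10730 × 5.628/100 ≈ 604.
Year 2008: gap = -2.1 × (9.11 - 3.93) = -10.878%, loss ≈ 10730 × 10.878/100 ≈ 1167.
Total lost output = 518 + 424 + 604 + 1167 = 2713 billion.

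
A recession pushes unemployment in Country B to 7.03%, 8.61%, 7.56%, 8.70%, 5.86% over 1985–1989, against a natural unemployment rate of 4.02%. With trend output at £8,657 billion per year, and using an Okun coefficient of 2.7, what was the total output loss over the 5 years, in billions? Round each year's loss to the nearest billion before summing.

£4,128 billion

Year 1985: gap = -2.7 × (7.03 - 4.02) = -8.127%, loss ≈ 8657 × 8.127/100 ≈ 704.
Year 1986: gap = -2.7 × (8.61 - 4.02) = -12.393%, loss ≈ 8657 × 12.393/100 ≈ 1073.
Year 1987: gap = -2.7 × (7.56 - 4.02) = -9.558%, loss ≈ 8657 × 9.558/100 ≈ 827.
Year 1988: gap = -2.7 × (8.7 - 4.02) = -12.636%, loss ≈ 8657 × 12.636/100 ≈ 1094.
Year 1989: gap = -2.7 × (5.86 - 4.02) = -4.968%, loss ≈ 8657 × 4.968/100 ≈ 430.
Total lost output = 704 + 1073 + 827 + 1094 + 430 = 4128 billion.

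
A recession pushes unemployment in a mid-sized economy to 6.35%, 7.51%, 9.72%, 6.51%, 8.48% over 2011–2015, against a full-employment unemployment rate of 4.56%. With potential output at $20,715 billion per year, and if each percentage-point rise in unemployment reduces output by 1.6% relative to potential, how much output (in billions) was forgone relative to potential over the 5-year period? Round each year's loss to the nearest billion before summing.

$5,226 billion

Year 2011: gap = -1.6 × (6.35 - 4.56) = -2.864%, loss ≈ 20715 × 2.864/100 ≈ 593.
Year 2012: gap = -1.6 × (7.51 - 4.56) = -4.72%, loss ≈ 20715 × 4.72/100 ≈ 978.
Year 2013: gap = -1.6 × (9.72 - 4.56) = -8.256%, loss ≈ 20715 × 8.256/100 ≈ 1710.
Year 2014: gap = -1.6 × (6.51 - 4.56) = -3.12%, loss ≈ 20715 × 3.12/100 ≈ 646.
Year 2015: gap = -1.6 × (8.48 - 4.56) = -6.272%, loss ≈ 20715 × 6.272/100 ≈ 1299.
Total lost output = 593 + 978 + 1710 + 646 + 1299 = 5226 billion.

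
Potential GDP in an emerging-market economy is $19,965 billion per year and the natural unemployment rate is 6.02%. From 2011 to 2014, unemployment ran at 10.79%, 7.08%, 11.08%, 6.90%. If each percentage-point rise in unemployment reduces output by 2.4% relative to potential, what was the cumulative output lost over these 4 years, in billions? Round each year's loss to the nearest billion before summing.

$5,641 billion

Year 2011: gap = -2.4 × (10.79 - 6.02) = -11.448%, loss ≈ 19965 × 11.448/100 ≈ 2286.
Year 2012: gap = -2.4 × (7.08 - 6.02) = -2.544%, loss ≈ 19965 × 2.544/100 ≈ 508.
Year 2013: gap = -2.4 × (11.08 - 6.02) = -12.144%, loss ≈ 19965 × 12.144/100 ≈ 2425.
Year 2014: gap = -2.4 × (6.9 - 6.02) = -2.112%, loss ≈ 19965 × 2.112/100 ≈ 422.
Total lost output = 2286 + 508 + 2425 + 422 = 5641 billion.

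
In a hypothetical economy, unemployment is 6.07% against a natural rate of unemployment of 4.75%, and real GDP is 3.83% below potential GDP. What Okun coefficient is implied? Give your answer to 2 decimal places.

Okun's law: output gap = -β × (u - u*).
-3.83 = -β × (6.07 - 4.75) = -β × 1.32, so β = 3.83/1.32 = 2.90.

β ≈ 2.90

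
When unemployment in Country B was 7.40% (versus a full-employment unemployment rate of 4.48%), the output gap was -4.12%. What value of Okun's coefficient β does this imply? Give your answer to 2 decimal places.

Okun's law: output gap = -β × (u - u*).
-4.12 = -β × (7.4 - 4.48) = -β × 2.92, so β = 4.12/2.92 = 1.41.

β ≈ 1.41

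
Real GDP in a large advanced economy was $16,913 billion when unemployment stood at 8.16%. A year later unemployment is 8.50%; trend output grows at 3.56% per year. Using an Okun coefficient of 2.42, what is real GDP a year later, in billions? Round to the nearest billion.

$17,376 billion

Δu = 8.5 - 8.16 = 0.34 points.
Okun's law (growth form): g_Y = g_Y* - β × Δu = 3.56 - 2.42 × (0.34) = 3.56 - 0.8228 = 2.7372%.
Real GDP in the next year = 16913 × (1 + 2.7372/100) = 16913 × 1.027372 ≈ 17376 billion.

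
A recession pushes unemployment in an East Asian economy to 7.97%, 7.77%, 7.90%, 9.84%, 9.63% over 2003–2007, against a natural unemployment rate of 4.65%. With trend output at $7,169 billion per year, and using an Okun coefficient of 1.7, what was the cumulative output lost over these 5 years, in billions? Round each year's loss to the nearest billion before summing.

$2,421 billion

Year 2003: gap = -1.7 × (7.97 - 4.65) = -5.644%, loss ≈ 7169 × 5.644/100 ≈ 405.
Year 2004: gap = -1.7 × (7.77 - 4.65) = -5.304%, loss ≈ 7169 × 5.304/100 ≈ 380.
Year 2005: gap = -1.7 × (7.9 - 4.65) = -5.525%, loss ≈ 7169 × 5.525/100 ≈ 396.
Year 2006: gap = -1.7 × (9.84 - 4.65) = -8.823%, loss ≈ 7169 × 8.823/100 ≈ 633.
Year 2007: gap = -1.7 × (9.63 - 4.65) = -8.466%, loss ≈ 7169 × 8.466/100 ≈ 607.
Total lost output = 405 + 380 + 396 + 633 + 607 = 2421 billion.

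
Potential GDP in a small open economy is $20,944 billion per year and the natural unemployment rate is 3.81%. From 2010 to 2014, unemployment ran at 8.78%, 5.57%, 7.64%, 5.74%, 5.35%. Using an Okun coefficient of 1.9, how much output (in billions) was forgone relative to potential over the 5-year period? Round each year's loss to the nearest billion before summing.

Year 2010: gap = -1.9 × (8.78 - 3.81) = -9.443%, loss ≈ 20944 × 9.443/100 ≈ 1978.
Year 2011: gap = -1.9 × (5.57 - 3.81) = -3.344%, loss ≈ 20944 × 3.344/100 ≈ 700.
Year 2012: gap = -1.9 × (7.64 - 3.81) = -7.277%, loss ≈ 20944 × 7.277/100 ≈ 1524.
Year 2013: gap = -1.9 × (5.74 - 3.81) = -3.667%, loss ≈ 20944 × 3.667/100 ≈ 768.
Year 2014: gap = -1.9 × (5.35 - 3.81) = -2.926%, loss ≈ 20944 × 2.926/100 ≈ 613.
Total lost output = 1978 + 700 + 1524 + 768 + 613 = 5583 billion.

$5,583 billion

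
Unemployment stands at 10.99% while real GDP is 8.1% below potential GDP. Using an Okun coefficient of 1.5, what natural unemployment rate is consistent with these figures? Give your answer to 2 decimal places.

From Okun's law, u - u* = -(output gap)/β = -(-8.1)/1.5 = 5.4 points.
So u* = 10.99 - 5.4 = 5.59%.

5.59%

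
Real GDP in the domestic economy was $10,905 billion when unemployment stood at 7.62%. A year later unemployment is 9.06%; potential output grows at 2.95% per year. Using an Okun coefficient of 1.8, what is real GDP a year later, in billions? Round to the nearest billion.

Δu = 9.06 - 7.62 = 1.44 points.
Okun's law (growth form): g_Y = g_Y* - β × Δu = 2.95 - 1.8 × (1.44) = 2.95 - 2.592 = 0.358%.
Real GDP in the next year = 10905 × (1 + 0.358/100) = 10905 × 1.00358 ≈ 10944 billion.

$10,944 billion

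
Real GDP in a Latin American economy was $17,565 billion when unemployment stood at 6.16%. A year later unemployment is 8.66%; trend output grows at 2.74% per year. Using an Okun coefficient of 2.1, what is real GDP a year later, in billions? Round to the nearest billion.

Δu = 8.66 - 6.16 = 2.5 points.
Okun's law (growth form): g_Y = g_Y* - β × Δu = 2.74 - 2.1 × (2.50) = 2.74 - 5.25 = -2.51%.
Real GDP in the next year = 17565 × (1 - 2.51/100) = 17565 × 0.9749 ≈ 17124 billion.

$17,124 billion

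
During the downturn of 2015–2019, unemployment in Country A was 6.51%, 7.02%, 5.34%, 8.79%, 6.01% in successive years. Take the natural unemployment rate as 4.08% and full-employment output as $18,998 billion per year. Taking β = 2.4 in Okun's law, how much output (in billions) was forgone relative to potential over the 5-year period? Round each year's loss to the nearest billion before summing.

Year 2015: gap = -2.4 × (6.51 - 4.08) = -5.832%, loss ≈ 18998 × 5.832/100 ≈ 1108.
Year 2016: gap = -2.4 × (7.02 - 4.08) = -7.056%, loss ≈ 18998 × 7.056/100 ≈ 1340.
Year 2017: gap = -2.4 × (5.34 - 4.08) = -3.024%, loss ≈ 18998 × 3.024/100 ≈ 574.
Year 2018: gap = -2.4 × (8.79 - 4.08) = -11.304%, loss ≈ 18998 × 11.304/100 ≈ 2148.
Year 2019: gap = -2.4 × (6.01 - 4.08) = -4.632%, loss ≈ 18998 × 4.632/100 ≈ 880.
Total lost output = 1108 + 1340 + 574 + 2148 + 880 = 6050 billion.

$6,050 billion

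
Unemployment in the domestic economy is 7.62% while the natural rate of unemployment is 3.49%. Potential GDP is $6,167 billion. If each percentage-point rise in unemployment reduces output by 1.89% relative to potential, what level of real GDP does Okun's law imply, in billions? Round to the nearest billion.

$5,686 billion

Unemployment gap = 7.62 - 3.49 = 4.13 points, so the output gap is -1.89 × 4.13 = -7.8057%.
Actual GDP = 6167 × (1 - 7.8057/100) = 6167 × 0.921943 ≈ 5686 billion.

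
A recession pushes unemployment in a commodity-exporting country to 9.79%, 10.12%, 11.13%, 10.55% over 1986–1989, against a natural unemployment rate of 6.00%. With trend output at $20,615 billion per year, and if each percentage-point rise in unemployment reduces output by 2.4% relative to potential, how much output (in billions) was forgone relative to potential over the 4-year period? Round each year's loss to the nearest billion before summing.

Year 1986: gap = -2.4 × (9.79 - 6) = -9.096%, loss ≈ 20615 × 9.096/100 ≈ 1875.
Year 1987: gap = -2.4 × (10.12 - 6) = -9.888%, loss ≈ 20615 × 9.888/100 ≈ 2038.
Year 1988: gap = -2.4 × (11.13 - 6) = -12.312%, loss ≈ 20615 × 12.312/100 ≈ 2538.
Year 1989: gap = -2.4 × (10.55 - 6) = -10.92%, loss ≈ 20615 × 10.92/100 ≈ 2251.
Total lost output = 1875 + 2038 + 2538 + 2251 = 8702 billion.

$8,702 billion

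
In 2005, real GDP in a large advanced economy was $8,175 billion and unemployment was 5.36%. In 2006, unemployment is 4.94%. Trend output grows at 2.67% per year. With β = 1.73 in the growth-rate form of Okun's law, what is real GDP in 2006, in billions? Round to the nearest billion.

$8,453 billion

Δu = 4.94 - 5.36 = -0.42 points.
Okun's law (growth form): g_Y = g_Y* - β × Δu = 2.67 - 1.73 × (-0.42) = 2.67 + 0.7266 = 3.3966%.
Real GDP in the next year = 8175 × (1 + 3.3966/100) = 8175 × 1.033966 ≈ 8453 billion.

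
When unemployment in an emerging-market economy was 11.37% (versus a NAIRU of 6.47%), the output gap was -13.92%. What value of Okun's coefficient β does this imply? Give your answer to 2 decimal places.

β ≈ 2.84

Okun's law: output gap = -β × (u - u*).
-13.92 = -β × (11.37 - 6.47) = -β × 4.9, so β = 13.92/4.9 = 2.84.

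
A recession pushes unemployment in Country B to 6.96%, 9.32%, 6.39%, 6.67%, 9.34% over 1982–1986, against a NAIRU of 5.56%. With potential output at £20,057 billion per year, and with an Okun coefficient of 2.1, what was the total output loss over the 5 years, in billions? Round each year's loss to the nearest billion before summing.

£4,584 billion

Year 1982: gap = -2.1 × (6.96 - 5.56) = -2.94%, loss ≈ 20057 × 2.94/100 ≈ 590.
Year 1983: gap = -2.1 × (9.32 - 5.56) = -7.896%, loss ≈ 20057 × 7.896/100 ≈ 1584.
Year 1984: gap = -2.1 × (6.39 - 5.56) = -1.743%, loss ≈ 20057 × 1.743/100 ≈ 350.
Year 1985: gap = -2.1 × (6.67 - 5.56) = -2.331%, loss ≈ 20057 × 2.331/100 ≈ 468.
Year 1986: gap = -2.1 × (9.34 - 5.56) = -7.938%, loss ≈ 20057 × 7.938/100 ≈ 1592.
Total lost output = 590 + 1584 + 350 + 468 + 1592 = 4584 billion.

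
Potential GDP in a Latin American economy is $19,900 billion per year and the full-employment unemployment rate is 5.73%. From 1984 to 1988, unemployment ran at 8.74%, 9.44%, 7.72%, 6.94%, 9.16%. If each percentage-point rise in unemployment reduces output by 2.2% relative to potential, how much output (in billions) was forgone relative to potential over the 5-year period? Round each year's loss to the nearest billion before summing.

Year 1984: gap = -2.2 × (8.74 - 5.73) = -6.622%, loss ≈ 19900 × 6.622/100 ≈ 1318.
Year 1985: gap = -2.2 × (9.44 - 5.73) = -8.162%, loss ≈ 19900 × 8.162/100 ≈ 1624.
Year 1986: gap = -2.2 × (7.72 - 5.73) = -4.378%, loss ≈ 19900 × 4.378/100 ≈ 871.
Year 1987: gap = -2.2 × (6.94 - 5.73) = -2.662%, loss ≈ 19900 × 2.662/100 ≈ 530.
Year 1988: gap = -2.2 × (9.16 - 5.73) = -7.546%, loss ≈ 19900 × 7.546/100 ≈ 1502.
Total lost output = 1318 + 1624 + 871 + 530 + 1502 = 5845 billion.

$5,845 billion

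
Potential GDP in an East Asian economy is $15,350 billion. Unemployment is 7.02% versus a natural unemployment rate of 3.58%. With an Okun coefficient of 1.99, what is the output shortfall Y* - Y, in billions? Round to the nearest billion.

$1,051 billion

Output gap = -1.99 × (7.02 - 3.58) = -1.99 × 3.44 = -6.8456%.
Actual GDP ≈ 15350 × 0.931544 ≈ 14299 billion, so the shortfall is 15350 - 14299 = 1051 billion.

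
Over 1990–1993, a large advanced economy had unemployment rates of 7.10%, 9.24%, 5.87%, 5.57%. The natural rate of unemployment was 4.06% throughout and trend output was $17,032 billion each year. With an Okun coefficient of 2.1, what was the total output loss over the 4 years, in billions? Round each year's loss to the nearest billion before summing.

$4,127 billion

Year 1990: gap = -2.1 × (7.1 - 4.06) = -6.384%, loss ≈ 17032 × 6.384/100 ≈ 1087.
Year 1991: gap = -2.1 × (9.24 - 4.06) = -10.878%, loss ≈ 17032 × 10.878/100 ≈ 1853.
Year 1992: gap = -2.1 × (5.87 - 4.06) = -3.801%, loss ≈ 17032 × 3.801/100 ≈ 647.
Year 1993: gap = -2.1 × (5.57 - 4.06) = -3.171%, loss ≈ 17032 × 3.171/100 ≈ 540.
Total lost output = 1087 + 1853 + 647 + 540 = 4127 billion.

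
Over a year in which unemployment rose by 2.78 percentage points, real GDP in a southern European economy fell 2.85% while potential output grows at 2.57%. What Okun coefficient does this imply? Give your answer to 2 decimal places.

Growth form: g_Y = g_Y* - β × Δu, so β = (g_Y* - g_Y)/Δu.
β = (2.57 + 2.85)/2.78 = 5.42/2.78 = 1.95.

β ≈ 1.95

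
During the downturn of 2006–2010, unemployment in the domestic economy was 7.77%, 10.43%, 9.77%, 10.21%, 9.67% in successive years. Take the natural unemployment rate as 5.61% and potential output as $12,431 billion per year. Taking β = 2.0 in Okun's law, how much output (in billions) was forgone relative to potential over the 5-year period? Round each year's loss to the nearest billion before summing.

$4,922 billion

Year 2006: gap = -2.0 × (7.77 - 5.61) = -4.32%, loss ≈ 12431 × 4.32/100 ≈ 537.
Year 2007: gap = -2.0 × (10.43 - 5.61) = -9.64%, loss ≈ 12431 × 9.64/100 ≈ 1198.
Year 2008: gap = -2.0 × (9.77 - 5.61) = -8.32%, loss ≈ 12431 × 8.32/100 ≈ 1034.
Year 2009: gap = -2.0 × (10.21 - 5.61) = -9.2%, loss ≈ 12431 × 9.2/100 ≈ 1144.
Year 2010: gap = -2.0 × (9.67 - 5.61) = -8.12%, loss ≈ 12431 × 8.12/100 ≈ 1009.
Total lost output = 537 + 1198 + 1034 + 1144 + 1009 = 4922 billion.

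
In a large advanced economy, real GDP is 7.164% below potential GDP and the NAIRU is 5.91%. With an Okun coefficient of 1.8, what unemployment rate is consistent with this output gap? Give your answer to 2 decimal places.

From Okun's law, u - u* = -(output gap)/β = -(-7.164)/1.8 = 3.98 points.
So u = 5.91 + 3.98 = 9.89%.

9.89%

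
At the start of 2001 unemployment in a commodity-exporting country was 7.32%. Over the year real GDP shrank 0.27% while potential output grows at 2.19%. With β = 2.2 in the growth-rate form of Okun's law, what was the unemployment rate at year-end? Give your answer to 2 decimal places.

Growth-rate Okun's law: g_Y = g_Y* - β × Δu, so Δu = (g_Y* - g_Y)/β.
Δu = (2.19 + 0.27)/2.2 = 2.46/2.2 = 1.12 percentage points.
Year-end unemployment = 7.32 + 1.12 = 8.44%.

8.44%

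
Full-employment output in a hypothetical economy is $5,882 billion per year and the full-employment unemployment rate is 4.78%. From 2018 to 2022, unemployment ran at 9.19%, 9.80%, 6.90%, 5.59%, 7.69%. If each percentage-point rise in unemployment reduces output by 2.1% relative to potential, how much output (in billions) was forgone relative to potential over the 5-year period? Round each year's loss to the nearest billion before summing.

$1,886 billion

Year 2018: gap = -2.1 × (9.19 - 4.78) = -9.261%, loss ≈ 5882 × 9.261/100 ≈ 545.
Year 2019: gap = -2.1 × (9.8 - 4.78) = -10.542%, loss ≈ 5882 × 10.542/100 ≈ 620.
Year 2020: gap = -2.1 × (6.9 - 4.78) = -4.452%, loss ≈ 5882 × 4.452/100 ≈ 262.
Year 2021: gap = -2.1 × (5.59 - 4.78) = -1.701%, loss ≈ 5882 × 1.701/100 ≈ 100.
Year 2022: gap = -2.1 × (7.69 - 4.78) = -6.111%, loss ≈ 5882 × 6.111/100 ≈ 359.
Total lost output = 545 + 620 + 262 + 100 + 359 = 1886 billion.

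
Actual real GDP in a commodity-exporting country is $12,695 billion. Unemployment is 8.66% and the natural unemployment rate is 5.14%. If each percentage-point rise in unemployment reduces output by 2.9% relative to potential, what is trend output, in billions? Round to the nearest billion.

$14,138 billion

Unemployment gap = 8.66 - 5.14 = 3.52 points, so output gap = -2.9 × 3.52 = -10.208%.
Since Y = Y* × (1 + gap/100), Y* = 12695/0.89792 ≈ 14138 billion.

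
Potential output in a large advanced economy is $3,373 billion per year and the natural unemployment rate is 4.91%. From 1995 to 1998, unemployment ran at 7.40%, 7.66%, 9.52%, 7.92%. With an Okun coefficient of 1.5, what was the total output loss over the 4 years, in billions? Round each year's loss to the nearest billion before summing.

$650 billion

Year 1995: gap = -1.5 × (7.4 - 4.91) = -3.735%, loss ≈ 3373 × 3.735/100 ≈ 126.
Year 1996: gap = -1.5 × (7.66 - 4.91) = -4.125%, loss ≈ 3373 × 4.125/100 ≈ 139.
Year 1997: gap = -1.5 × (9.52 - 4.91) = -6.915%, loss ≈ 3373 × 6.915/100 ≈ 233.
Year 1998: gap = -1.5 × (7.92 - 4.91) = -4.515%, loss ≈ 3373 × 4.515/100 ≈ 152.
Total lost output = 126 + 139 + 233 + 152 = 650 billion.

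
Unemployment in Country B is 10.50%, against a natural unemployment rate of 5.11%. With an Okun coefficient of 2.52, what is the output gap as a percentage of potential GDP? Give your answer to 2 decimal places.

-13.58%

The unemployment gap is 10.5 - 5.11 = 5.39 percentage points.
Okun's law gives an output gap of -2.52 × 5.39 = -13.5828%, i.e. 13.58% below potential.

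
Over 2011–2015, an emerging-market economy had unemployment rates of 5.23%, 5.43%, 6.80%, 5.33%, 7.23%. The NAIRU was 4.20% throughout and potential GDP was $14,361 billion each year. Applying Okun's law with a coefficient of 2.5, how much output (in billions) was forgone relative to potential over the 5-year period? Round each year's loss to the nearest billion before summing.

Year 2011: gap = -2.5 × (5.23 - 4.2) = -2.575%, loss ≈ 14361 × 2.575/100 ≈ 370.
Year 2012: gap = -2.5 × (5.43 - 4.2) = -3.075%, loss ≈ 14361 × 3.075/100 ≈ 442.
Year 2013: gap = -2.5 × (6.8 - 4.2) = -6.5%, loss ≈ 14361 × 6.5/100 ≈ 933.
Year 2014: gap = -2.5 × (5.33 - 4.2) = -2.825%, loss ≈ 14361 × 2.825/100 ≈ 406.
Year 2015: gap = -2.5 × (7.23 - 4.2) = -7.575%, loss ≈ 14361 × 7.575/100 ≈ 1088.
Total lost output = 370 + 442 + 933 + 406 + 1088 = 3239 billion.

$3,239 billion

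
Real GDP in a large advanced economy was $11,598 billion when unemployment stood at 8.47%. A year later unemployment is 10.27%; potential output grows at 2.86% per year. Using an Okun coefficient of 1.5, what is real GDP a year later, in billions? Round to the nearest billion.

$11,617 billion

Δu = 10.27 - 8.47 = 1.8 points.
Okun's law (growth form): g_Y = g_Y* - β × Δu = 2.86 - 1.5 × (1.80) = 2.86 - 2.7 = 0.16%.
Real GDP in the next year = 11598 × (1 + 0.16/100) = 11598 × 1.0016 ≈ 11617 billion.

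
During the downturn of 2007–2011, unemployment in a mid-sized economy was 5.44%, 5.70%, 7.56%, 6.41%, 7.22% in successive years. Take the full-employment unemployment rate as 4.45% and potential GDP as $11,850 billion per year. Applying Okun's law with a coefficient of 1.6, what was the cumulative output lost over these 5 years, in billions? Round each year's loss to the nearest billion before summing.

$1,912 billion

Year 2007: gap = -1.6 × (5.44 - 4.45) = -1.584%, loss ≈ 11850 × 1.584/100 ≈ 188.
Year 2008: gap = -1.6 × (5.7 - 4.45) = -2%, loss ≈ 11850 × 2/100 ≈ 237.
Year 2009: gap = -1.6 × (7.56 - 4.45) = -4.976%, loss ≈ 11850 × 4.976/100 ≈ 590.
Year 2010: gap = -1.6 × (6.41 - 4.45) = -3.136%, loss ≈ 11850 × 3.136/100 ≈ 372.
Year 2011: gap = -1.6 × (7.22 - 4.45) = -4.432%, loss ≈ 11850 × 4.432/100 ≈ 525.
Total lost output = 188 + 237 + 590 + 372 + 525 = 1912 billion.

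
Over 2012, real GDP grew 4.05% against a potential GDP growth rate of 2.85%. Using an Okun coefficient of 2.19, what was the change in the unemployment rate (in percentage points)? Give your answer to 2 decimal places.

Growth-rate Okun's law: g_Y = g_Y* - β × Δu, so Δu = (g_Y* - g_Y)/β.
Δu = (2.85 - 4.05)/2.19 = -1.2/2.19 = -0.55 percentage points.

-0.55 percentage points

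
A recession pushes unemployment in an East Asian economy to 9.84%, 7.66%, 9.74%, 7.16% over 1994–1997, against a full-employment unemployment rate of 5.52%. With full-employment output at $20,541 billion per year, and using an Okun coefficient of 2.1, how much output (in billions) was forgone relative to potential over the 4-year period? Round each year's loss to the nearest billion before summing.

Year 1994: gap = -2.1 × (9.84 - 5.52) = -9.072%, loss ≈ 20541 × 9.072/100 ≈ 1863.
Year 1995: gap = -2.1 × (7.66 - 5.52) = -4.494%, loss ≈ 20541 × 4.494/100 ≈ 923.
Year 1996: gap = -2.1 × (9.74 - 5.52) = -8.862%, loss ≈ 20541 × 8.862/100 ≈ 1820.
Year 1997: gap = -2.1 × (7.16 - 5.52) = -3.444%, loss ≈ 20541 × 3.444/100 ≈ 707.
Total lost output = 1863 + 923 + 1820 + 707 = 5313 billion.

$5,313 billion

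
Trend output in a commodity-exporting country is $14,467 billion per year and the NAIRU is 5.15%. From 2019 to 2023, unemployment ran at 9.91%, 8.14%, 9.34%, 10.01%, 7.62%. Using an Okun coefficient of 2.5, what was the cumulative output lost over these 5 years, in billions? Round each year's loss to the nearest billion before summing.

Year 2019: gap = -2.5 × (9.91 - 5.15) = -11.9%, loss ≈ 14467 × 11.9/100 ≈ 1722.
Year 2020: gap = -2.5 × (8.14 - 5.15) = -7.475%, loss ≈ 14467 × 7.475/100 ≈ 1081.
Year 2021: gap = -2.5 × (9.34 - 5.15) = -10.475%, loss ≈ 14467 × 10.475/100 ≈ 1515.
Year 2022: gap = -2.5 × (10.01 - 5.15) = -12.15%, loss ≈ 14467 × 12.15/100 ≈ 1758.
Year 2023: gap = -2.5 × (7.62 - 5.15) = -6.175%, loss ≈ 14467 × 6.175/100 ≈ 893.
Total lost output = 1722 + 1081 + 1515 + 1758 + 893 = 6969 billion.

$6,969 billion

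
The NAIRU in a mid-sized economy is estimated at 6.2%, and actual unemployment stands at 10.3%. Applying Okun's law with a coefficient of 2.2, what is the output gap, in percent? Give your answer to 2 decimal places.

The unemployment gap is 10.3 - 6.2 = 4.1 percentage points.
Okun's law gives an output gap of -2.2 × 4.1 = -9.02%, i.e. 9.02% below potential.

-9.02%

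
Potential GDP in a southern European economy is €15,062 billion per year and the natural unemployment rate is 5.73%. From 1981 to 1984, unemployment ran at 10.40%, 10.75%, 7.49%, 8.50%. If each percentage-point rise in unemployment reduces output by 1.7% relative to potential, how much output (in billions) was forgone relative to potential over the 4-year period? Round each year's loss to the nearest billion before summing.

€3,641 billion

Year 1981: gap = -1.7 × (10.4 - 5.73) = -7.939%, loss ≈ 15062 × 7.939/100 ≈ 1196.
Year 1982: gap = -1.7 × (10.75 - 5.73) = -8.534%, loss ≈ 15062 × 8.534/100 ≈ 1285.
Year 1983: gap = -1.7 × (7.49 - 5.73) = -2.992%, loss ≈ 15062 × 2.992/100 ≈ 451.
Year 1984: gap = -1.7 × (8.5 - 5.73) = -4.709%, loss ≈ 15062 × 4.709/100 ≈ 709.
Total lost output = 1196 + 1285 + 451 + 709 = 3641 billion.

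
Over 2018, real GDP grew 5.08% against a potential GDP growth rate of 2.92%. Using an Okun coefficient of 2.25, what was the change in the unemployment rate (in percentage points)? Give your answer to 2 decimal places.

-0.96 percentage points

Growth-rate Okun's law: g_Y = g_Y* - β × Δu, so Δu = (g_Y* - g_Y)/β.
Δu = (2.92 - 5.08)/2.25 = -2.16/2.25 = -0.96 percentage points.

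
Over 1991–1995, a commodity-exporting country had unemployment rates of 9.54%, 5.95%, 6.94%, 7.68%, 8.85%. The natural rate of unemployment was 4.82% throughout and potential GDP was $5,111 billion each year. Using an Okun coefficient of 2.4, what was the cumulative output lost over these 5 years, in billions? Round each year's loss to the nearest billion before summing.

$1,823 billion

Year 1991: gap = -2.4 × (9.54 - 4.82) = -11.328%, loss ≈ 5111 × 11.328/100 ≈ 579.
Year 1992: gap = -2.4 × (5.95 - 4.82) = -2.712%, loss ≈ 5111 × 2.712/100 ≈ 139.
Year 1993: gap = -2.4 × (6.94 - 4.82) = -5.088%, loss ≈ 5111 × 5.088/100 ≈ 260.
Year 1994: gap = -2.4 × (7.68 - 4.82) = -6.864%, loss ≈ 5111 × 6.864/100 ≈ 351.
Year 1995: gap = -2.4 × (8.85 - 4.82) = -9.672%, loss ≈ 5111 × 9.672/100 ≈ 494.
Total lost output = 579 + 139 + 260 + 351 + 494 = 1823 billion.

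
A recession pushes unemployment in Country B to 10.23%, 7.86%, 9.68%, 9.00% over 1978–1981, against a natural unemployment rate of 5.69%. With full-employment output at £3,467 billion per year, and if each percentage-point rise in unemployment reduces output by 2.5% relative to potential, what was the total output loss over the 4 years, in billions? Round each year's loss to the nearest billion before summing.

£1,215 billion

Year 1978: gap = -2.5 × (10.23 - 5.69) = -11.35%, loss ≈ 3467 × 11.35/100 ≈ 394.
Year 1979: gap = -2.5 × (7.86 - 5.69) = -5.425%, loss ≈ 3467 × 5.425/100 ≈ 188.
Year 1980: gap = -2.5 × (9.68 - 5.69) = -9.975%, loss ≈ 3467 × 9.975/100 ≈ 346.
Year 1981: gap = -2.5 × (9 - 5.69) = -8.275%, loss ≈ 3467 × 8.275/100 ≈ 287.
Total lost output = 394 + 188 + 346 + 287 = 1215 billion.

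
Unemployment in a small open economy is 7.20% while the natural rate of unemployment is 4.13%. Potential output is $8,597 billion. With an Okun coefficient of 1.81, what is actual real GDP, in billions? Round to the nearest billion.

$8,119 billion

Unemployment gap = 7.2 - 4.13 = 3.07 points, so the output gap is -1.81 × 3.07 = -5.5567%.
Actual GDP = 8597 × (1 - 5.5567/100) = 8597 × 0.944433 ≈ 8119 billion.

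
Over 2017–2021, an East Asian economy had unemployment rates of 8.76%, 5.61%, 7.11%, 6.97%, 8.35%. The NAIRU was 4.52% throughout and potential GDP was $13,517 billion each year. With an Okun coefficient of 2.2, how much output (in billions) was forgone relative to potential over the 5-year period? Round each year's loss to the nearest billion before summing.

Year 2017: gap = -2.2 × (8.76 - 4.52) = -9.328%, loss ≈ 13517 × 9.328/100 ≈ 1261.
Year 2018: gap = -2.2 × (5.61 - 4.52) = -2.398%, loss ≈ 13517 × 2.398/100 ≈ 324.
Year 2019: gap = -2.2 × (7.11 - 4.52) = -5.698%, loss ≈ 13517 × 5.698/100 ≈ 770.
Year 2020: gap = -2.2 × (6.97 - 4.52) = -5.39%, loss ≈ 13517 × 5.39/100 ≈ 729.
Year 2021: gap = -2.2 × (8.35 - 4.52) = -8.426%, loss ≈ 13517 × 8.426/100 ≈ 1139.
Total lost output = 1261 + 324 + 770 + 729 + 1139 = 4223 billion.

$4,223 billion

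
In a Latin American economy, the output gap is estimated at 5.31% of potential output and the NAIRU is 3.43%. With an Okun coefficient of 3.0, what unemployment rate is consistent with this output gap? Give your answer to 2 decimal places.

1.66%

From Okun's law, u - u* = -(output gap)/β = -(5.31)/3.0 = -1.77 points.
So u = 3.43 - 1.77 = 1.66%.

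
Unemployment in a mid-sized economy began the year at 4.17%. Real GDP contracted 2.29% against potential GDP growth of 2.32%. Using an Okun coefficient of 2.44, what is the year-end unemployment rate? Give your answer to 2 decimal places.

6.06%

Growth-rate Okun's law: g_Y = g_Y* - β × Δu, so Δu = (g_Y* - g_Y)/β.
Δu = (2.32 + 2.29)/2.44 = 4.61/2.44 = 1.89 percentage points.
Year-end unemployment = 4.17 + 1.89 = 6.06%.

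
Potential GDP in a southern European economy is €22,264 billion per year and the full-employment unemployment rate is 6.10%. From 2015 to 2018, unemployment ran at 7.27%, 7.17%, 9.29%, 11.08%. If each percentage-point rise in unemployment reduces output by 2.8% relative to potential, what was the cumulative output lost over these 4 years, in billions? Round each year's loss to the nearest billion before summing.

€6,489 billion

Year 2015: gap = -2.8 × (7.27 - 6.1) = -3.276%, loss ≈ 22264 × 3.276/100 ≈ 729.
Year 2016: gap = -2.8 × (7.17 - 6.1) = -2.996%, loss ≈ 22264 × 2.996/100 ≈ 667.
Year 2017: gap = -2.8 × (9.29 - 6.1) = -8.932%, loss ≈ 22264 × 8.932/100 ≈ 1989.
Year 2018: gap = -2.8 × (11.08 - 6.1) = -13.944%, loss ≈ 22264 × 13.944/100 ≈ 3104.
Total lost output = 729 + 667 + 1989 + 3104 = 6489 billion.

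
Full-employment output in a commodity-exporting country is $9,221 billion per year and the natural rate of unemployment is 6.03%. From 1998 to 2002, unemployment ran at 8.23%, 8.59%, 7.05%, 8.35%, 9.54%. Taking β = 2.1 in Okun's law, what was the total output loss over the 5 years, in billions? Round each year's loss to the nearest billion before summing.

$2,249 billion

Year 1998: gap = -2.1 × (8.23 - 6.03) = -4.62%, loss ≈ 9221 × 4.62/100 ≈ 426.
Year 1999: gap = -2.1 × (8.59 - 6.03) = -5.376%, loss ≈ 9221 × 5.376/100 ≈ 496.
Year 2000: gap = -2.1 × (7.05 - 6.03) = -2.142%, loss ≈ 9221 × 2.142/100 ≈ 198.
Year 2001: gap = -2.1 × (8.35 - 6.03) = -4.872%, loss ≈ 9221 × 4.872/100 ≈ 449.
Year 2002: gap = -2.1 × (9.54 - 6.03) = -7.371%, loss ≈ 9221 × 7.371/100 ≈ 680.
Total lost output = 426 + 496 + 198 + 449 + 680 = 2249 billion.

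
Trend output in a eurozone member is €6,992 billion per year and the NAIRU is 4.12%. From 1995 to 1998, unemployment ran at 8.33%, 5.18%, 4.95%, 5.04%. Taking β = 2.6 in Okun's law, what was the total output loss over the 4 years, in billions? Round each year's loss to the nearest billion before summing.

Year 1995: gap = -2.6 × (8.33 - 4.12) = -10.946%, loss ≈ 6992 × 10.946/100 ≈ 765.
Year 1996: gap = -2.6 × (5.18 - 4.12) = -2.756%, loss ≈ 6992 × 2.756/100 ≈ 193.
Year 1997: gap = -2.6 × (4.95 - 4.12) = -2.158%, loss ≈ 6992 × 2.158/100 ≈ 151.
Year 1998: gap = -2.6 × (5.04 - 4.12) = -2.392%, loss ≈ 6992 × 2.392/100 ≈ 167.
Total lost output = 765 + 193 + 151 + 167 = 1276 billion.

€1,276 billion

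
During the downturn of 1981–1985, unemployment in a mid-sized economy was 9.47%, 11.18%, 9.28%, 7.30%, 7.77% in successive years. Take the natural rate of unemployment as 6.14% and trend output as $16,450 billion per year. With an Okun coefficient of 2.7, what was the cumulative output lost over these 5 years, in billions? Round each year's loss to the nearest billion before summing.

$6,352 billion

Year 1981: gap = -2.7 × (9.47 - 6.14) = -8.991%, loss ≈ 16450 × 8.991/100 ≈ 1479.
Year 1982: gap = -2.7 × (11.18 - 6.14) = -13.608%, loss ≈ 16450 × 13.608/100 ≈ 2239.
Year 1983: gap = -2.7 × (9.28 - 6.14) = -8.478%, loss ≈ 16450 × 8.478/100 ≈ 1395.
Year 1984: gap = -2.7 × (7.3 - 6.14) = -3.132%, loss ≈ 16450 × 3.132/100 ≈ 515.
Year 1985: gap = -2.7 × (7.77 - 6.14) = -4.401%, loss ≈ 16450 × 4.401/100 ≈ 724.
Total lost output = 1479 + 2239 + 1395 + 515 + 724 = 6352 billion.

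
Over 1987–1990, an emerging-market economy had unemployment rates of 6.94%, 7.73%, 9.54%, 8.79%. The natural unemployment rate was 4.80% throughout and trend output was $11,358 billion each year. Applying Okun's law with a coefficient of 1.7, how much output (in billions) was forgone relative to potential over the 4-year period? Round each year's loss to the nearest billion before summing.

$2,664 billion

Year 1987: gap = -1.7 × (6.94 - 4.8) = -3.638%, loss ≈ 11358 × 3.638/100 ≈ 413.
Year 1988: gap = -1.7 × (7.73 - 4.8) = -4.981%, loss ≈ 11358 × 4.981/100 ≈ 566.
Year 1989: gap = -1.7 × (9.54 - 4.8) = -8.058%, loss ≈ 11358 × 8.058/100 ≈ 915.
Year 1990: gap = -1.7 × (8.79 - 4.8) = -6.783%, loss ≈ 11358 × 6.783/100 ≈ 770.
Total lost output = 413 + 566 + 915 + 770 = 2664 billion.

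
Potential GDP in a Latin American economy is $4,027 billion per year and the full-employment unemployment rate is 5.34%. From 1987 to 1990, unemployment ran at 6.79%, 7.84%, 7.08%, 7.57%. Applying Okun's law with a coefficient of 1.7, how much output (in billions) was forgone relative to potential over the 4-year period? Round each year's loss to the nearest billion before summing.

Year 1987: gap = -1.7 × (6.79 - 5.34) = -2.465%, loss ≈ 4027 × 2.465/100 ≈ 99.
Year 1988: gap = -1.7 × (7.84 - 5.34) = -4.25%, loss ≈ 4027 × 4.25/100 ≈ 171.
Year 1989: gap = -1.7 × (7.08 - 5.34) = -2.958%, loss ≈ 4027 × 2.958/100 ≈ 119.
Year 1990: gap = -1.7 × (7.57 - 5.34) = -3.791%, loss ≈ 4027 × 3.791/100 ≈ 153.
Total lost output = 99 + 171 + 119 + 153 = 542 billion.

$542 billion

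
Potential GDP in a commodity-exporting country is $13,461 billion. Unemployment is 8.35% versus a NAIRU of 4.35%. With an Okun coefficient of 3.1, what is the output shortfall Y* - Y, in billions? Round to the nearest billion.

Output gap = -3.1 × (8.35 - 4.35) = -3.1 × 4 = -12.4%.
Actual GDP ≈ 13461 × 0.876 ≈ 11792 billion, so the shortfall is 13461 - 11792 = 1669 billion.

$1,669 billion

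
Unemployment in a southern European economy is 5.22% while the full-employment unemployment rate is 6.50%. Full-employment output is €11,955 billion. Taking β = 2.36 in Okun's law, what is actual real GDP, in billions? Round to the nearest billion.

€12,316 billion

Unemployment gap = 5.22 - 6.5 = -1.28 points, so the output gap is -2.36 × (-1.28) = 3.0208%.
Actual GDP = 11955 × (1 + 3.0208/100) = 11955 × 1.030208 ≈ 12316 billion.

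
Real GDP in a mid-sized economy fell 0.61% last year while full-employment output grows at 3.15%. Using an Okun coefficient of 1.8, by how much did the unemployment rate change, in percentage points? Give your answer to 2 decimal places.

2.09 percentage points

Growth-rate Okun's law: g_Y = g_Y* - β × Δu, so Δu = (g_Y* - g_Y)/β.
Δu = (3.15 + 0.61)/1.8 = 3.76/1.8 = 2.09 percentage points.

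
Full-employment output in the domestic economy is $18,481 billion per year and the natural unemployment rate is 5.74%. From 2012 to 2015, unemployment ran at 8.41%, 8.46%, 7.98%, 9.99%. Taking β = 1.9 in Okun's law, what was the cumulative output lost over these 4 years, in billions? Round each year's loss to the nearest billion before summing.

Year 2012: gap = -1.9 × (8.41 - 5.74) = -5.073%, loss ≈ 18481 × 5.073/100 ≈ 938.
Year 2013: gap = -1.9 × (8.46 - 5.74) = -5.168%, loss ≈ 18481 × 5.168/100 ≈ 955.
Year 2014: gap = -1.9 × (7.98 - 5.74) = -4.256%, loss ≈ 18481 × 4.256/100 ≈ 787.
Year 2015: gap = -1.9 × (9.99 - 5.74) = -8.075%, loss ≈ 18481 × 8.075/100 ≈ 1492.
Total lost output = 938 + 955 + 787 + 1492 = 4172 billion.

$4,172 billion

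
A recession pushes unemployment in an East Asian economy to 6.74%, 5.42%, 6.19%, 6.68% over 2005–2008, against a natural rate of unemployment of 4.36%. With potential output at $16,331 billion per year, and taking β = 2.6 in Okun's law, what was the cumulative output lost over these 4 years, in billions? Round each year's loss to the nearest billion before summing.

$3,223 billion

Year 2005: gap = -2.6 × (6.74 - 4.36) = -6.188%, loss ≈ 16331 × 6.188/100 ≈ 1011.
Year 2006: gap = -2.6 × (5.42 - 4.36) = -2.756%, loss ≈ 16331 × 2.756/100 ≈ 450.
Year 2007: gap = -2.6 × (6.19 - 4.36) = -4.758%, loss ≈ 16331 × 4.758/100 ≈ 777.
Year 2008: gap = -2.6 × (6.68 - 4.36) = -6.032%, loss ≈ 16331 × 6.032/100 ≈ 985.
Total lost output = 1011 + 450 + 777 + 985 = 3223 billion.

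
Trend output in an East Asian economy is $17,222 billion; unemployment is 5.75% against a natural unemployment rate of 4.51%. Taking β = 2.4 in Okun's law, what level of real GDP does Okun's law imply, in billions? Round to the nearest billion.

$16,709 billion

Unemployment gap = 5.75 - 4.51 = 1.24 points, so the output gap is -2.4 × 1.24 = -2.976%.
Actual GDP = 17222 × (1 - 2.976/100) = 17222 × 0.97024 ≈ 16709 billion.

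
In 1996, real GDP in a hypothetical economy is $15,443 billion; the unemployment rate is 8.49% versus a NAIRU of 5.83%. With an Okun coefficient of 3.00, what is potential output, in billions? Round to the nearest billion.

Unemployment gap = 8.49 - 5.83 = 2.66 points, so output gap = -3 × 2.66 = -7.98%.
Since Y = Y* × (1 + gap/100), Y* = 15443/0.9202 ≈ 16782 billion.

$16,782 billion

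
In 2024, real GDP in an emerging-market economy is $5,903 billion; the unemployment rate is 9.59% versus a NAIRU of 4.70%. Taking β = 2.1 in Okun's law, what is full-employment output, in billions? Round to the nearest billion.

$6,579 billion

Unemployment gap = 9.59 - 4.7 = 4.89 points, so output gap = -2.1 × 4.89 = -10.269%.
Since Y = Y* × (1 + gap/100), Y* = 5903/0.89731 ≈ 6579 billion.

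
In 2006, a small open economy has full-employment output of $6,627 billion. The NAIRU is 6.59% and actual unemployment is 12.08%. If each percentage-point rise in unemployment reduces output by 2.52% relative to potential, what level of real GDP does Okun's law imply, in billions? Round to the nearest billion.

Unemployment gap = 12.08 - 6.59 = 5.49 points, so the output gap is -2.52 × 5.49 = -13.8348%.
Actual GDP = 6627 × (1 - 13.8348/100) = 6627 × 0.861652 ≈ 5710 billion.

$5,710 billion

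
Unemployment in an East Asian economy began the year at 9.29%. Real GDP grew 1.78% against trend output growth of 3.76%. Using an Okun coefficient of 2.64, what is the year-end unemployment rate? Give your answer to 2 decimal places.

10.04%

Growth-rate Okun's law: g_Y = g_Y* - β × Δu, so Δu = (g_Y* - g_Y)/β.
Δu = (3.76 - 1.78)/2.64 = 1.98/2.64 = 0.75 percentage points.
Year-end unemployment = 9.29 + 0.75 = 10.04%.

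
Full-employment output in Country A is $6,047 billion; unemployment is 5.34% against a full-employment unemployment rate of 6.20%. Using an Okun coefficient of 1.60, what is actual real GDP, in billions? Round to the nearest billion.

Unemployment gap = 5.34 - 6.2 = -0.86 points, so the output gap is -1.6 × (-0.86) = 1.376%.
Actual GDP = 6047 × (1 + 1.376/100) = 6047 × 1.01376 ≈ 6130 billion.

$6,130 billion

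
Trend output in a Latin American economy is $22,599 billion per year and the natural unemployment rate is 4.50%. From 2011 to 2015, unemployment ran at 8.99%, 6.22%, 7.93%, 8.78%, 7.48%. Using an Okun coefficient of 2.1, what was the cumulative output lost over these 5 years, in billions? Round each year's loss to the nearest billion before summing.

Year 2011: gap = -2.1 × (8.99 - 4.5) = -9.429%, loss ≈ 22599 × 9.429/100 ≈ 2131.
Year 2012: gap = -2.1 × (6.22 - 4.5) = -3.612%, loss ≈ 22599 × 3.612/100 ≈ 816.
Year 2013: gap = -2.1 × (7.93 - 4.5) = -7.203%, loss ≈ 22599 × 7.203/100 ≈ 1628.
Year 2014: gap = -2.1 × (8.78 - 4.5) = -8.988%, loss ≈ 22599 × 8.988/100 ≈ 2031.
Year 2015: gap = -2.1 × (7.48 - 4.5) = -6.258%, loss ≈ 22599 × 6.258/100 ≈ 1414.
Total lost output = 2131 + 816 + 1628 + 2031 + 1414 = 8020 billion.

$8,020 billion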